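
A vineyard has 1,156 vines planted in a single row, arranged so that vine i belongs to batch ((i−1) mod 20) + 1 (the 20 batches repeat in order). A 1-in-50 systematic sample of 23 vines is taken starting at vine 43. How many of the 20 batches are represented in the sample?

2

Consecutive selections differ by k = 50, so their batch numbers differ by 50 mod 20 = 10.
gcd(50, 20) = 10, so the sample visits 20/10 = 2 distinct residues mod 20.
Start 43 is batch 3; the batches hit are 3, 13.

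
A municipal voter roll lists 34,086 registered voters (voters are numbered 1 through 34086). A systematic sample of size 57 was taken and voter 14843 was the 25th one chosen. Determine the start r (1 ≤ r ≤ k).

491

k = 34086/57 = 598
r = 14843 − (25−1)×598 = 14843 − 14352 = 491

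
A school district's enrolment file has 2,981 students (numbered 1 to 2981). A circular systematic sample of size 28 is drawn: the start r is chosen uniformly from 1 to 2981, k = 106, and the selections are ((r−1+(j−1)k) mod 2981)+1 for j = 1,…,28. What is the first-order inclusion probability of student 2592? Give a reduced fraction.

For each position j, as r ranges over 1…2981 the j-th selection hits every student exactly once, so student 2592 is selected for exactly 28 of the 2981 starts.
Inclusion probability = 28/2981.

28/2981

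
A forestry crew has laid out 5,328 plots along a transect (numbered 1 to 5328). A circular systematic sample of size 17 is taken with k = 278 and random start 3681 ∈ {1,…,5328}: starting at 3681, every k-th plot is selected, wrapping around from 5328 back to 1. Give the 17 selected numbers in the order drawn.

3681, 3959, 4237, 4515, 4793, 5071, 21, 299, 577, 855, 1133, 1411, 1689, 1967, 2245, 2523, 2801

Selection 1: 3681
Selection 2: 3681 + 278 = 3959
Selection 3: 3959 + 278 = 4237
Selection 4: 4237 + 278 = 4515
Selection 5: 4515 + 278 = 4793
Selection 6: 4793 + 278 = 5071
Selection 7: 5071 + 278 = 5349 → 5349 − 5328 = 21
Selection 8: 21 + 278 = 299
Selection 9: 299 + 278 = 577
Selection 10: 577 + 278 = 855
Selection 11: 855 + 278 = 1133
Selection 12: 1133 + 278 = 1411
Selection 13: 1411 + 278 = 1689
Selection 14: 1689 + 278 = 1967
Selection 15: 1967 + 278 = 2245
Selection 16: 2245 + 278 = 2523
Selection 17: 2523 + 278 = 2801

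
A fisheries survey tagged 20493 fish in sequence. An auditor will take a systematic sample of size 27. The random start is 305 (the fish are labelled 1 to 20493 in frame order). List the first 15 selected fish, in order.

k = N/n = 20493/27 = 759
fish 1: 305
fish 2: 305 + 759 = 1064
fish 3: 1064 + 759 = 1823
fish 4: 1823 + 759 = 2582
fish 5: 2582 + 759 = 3341
fish 6: 3341 + 759 = 4100
fish 7: 4100 + 759 = 4859
fish 8: 4859 + 759 = 5618
fish 9: 5618 + 759 = 6377
fish 10: 6377 + 759 = 7136
fish 11: 7136 + 759 = 7895
fish 12: 7895 + 759 = 8654
fish 13: 8654 + 759 = 9413
fish 14: 9413 + 759 = 10172
fish 15: 10172 + 759 = 10931

305, 1064, 1823, 2582, 3341, 4100, 4859, 5618, 6377, 7136, 7895, 8654, 9413, 10172, 10931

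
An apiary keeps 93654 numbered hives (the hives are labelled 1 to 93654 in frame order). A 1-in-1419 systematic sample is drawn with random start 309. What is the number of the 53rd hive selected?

k = 1419
53rd selection = r + (53−1)·k = 309 + 52×1419 = 309 + 73788 = 74097

74097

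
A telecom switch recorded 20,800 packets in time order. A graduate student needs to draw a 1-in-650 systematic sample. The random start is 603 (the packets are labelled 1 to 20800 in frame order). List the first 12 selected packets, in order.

603, 1253, 1903, 2553, 3203, 3853, 4503, 5153, 5803, 6453, 7103, 7753

packet 1: 603
packet 2: 603 + 650 = 1253
packet 3: 1253 + 650 = 1903
packet 4: 1903 + 650 = 2553
packet 5: 2553 + 650 = 3203
packet 6: 3203 + 650 = 3853
packet 7: 3853 + 650 = 4503
packet 8: 4503 + 650 = 5153
packet 9: 5153 + 650 = 5803
packet 10: 5803 + 650 = 6453
packet 11: 6453 + 650 = 7103
packet 12: 7103 + 650 = 7753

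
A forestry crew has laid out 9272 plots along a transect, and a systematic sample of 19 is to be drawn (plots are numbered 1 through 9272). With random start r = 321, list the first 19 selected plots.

321, 809, 1297, 1785, 2273, 2761, 3249, 3737, 4225, 4713, 5201, 5689, 6177, 6665, 7153, 7641, 8129, 8617, 9105

k = N/n = 9272/19 = 488
plot 1: 321
plot 2: 321 + 488 = 809
plot 3: 809 + 488 = 1297
plot 4: 1297 + 488 = 1785
plot 5: 1785 + 488 = 2273
plot 6: 2273 + 488 = 2761
plot 7: 2761 + 488 = 3249
plot 8: 3249 + 488 = 3737
plot 9: 3737 + 488 = 4225
plot 10: 4225 + 488 = 4713
plot 11: 4713 + 488 = 5201
plot 12: 5201 + 488 = 5689
plot 13: 5689 + 488 = 6177
plot 14: 6177 + 488 = 6665
plot 15: 6665 + 488 = 7153
plot 16: 7153 + 488 = 7641
plot 17: 7641 + 488 = 8129
plot 18: 8129 + 488 = 8617
plot 19: 8617 + 488 = 9105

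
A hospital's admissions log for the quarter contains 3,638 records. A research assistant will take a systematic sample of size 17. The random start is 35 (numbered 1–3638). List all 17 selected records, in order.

k = N/n = 3638/17 = 214
record 1: 35
record 2: 35 + 214 = 249
record 3: 249 + 214 = 463
record 4: 463 + 214 = 677
record 5: 677 + 214 = 891
record 6: 891 + 214 = 1105
record 7: 1105 + 214 = 1319
record 8: 1319 + 214 = 1533
record 9: 1533 + 214 = 1747
record 10: 1747 + 214 = 1961
record 11: 1961 + 214 = 2175
record 12: 2175 + 214 = 2389
record 13: 2389 + 214 = 2603
record 14: 2603 + 214 = 2817
record 15: 2817 + 214 = 3031
record 16: 3031 + 214 = 3245
record 17: 3245 + 214 = 3459

35, 249, 463, 677, 891, 1105, 1319, 1533, 1747, 1961, 2175, 2389, 2603, 2817, 3031, 3245, 3459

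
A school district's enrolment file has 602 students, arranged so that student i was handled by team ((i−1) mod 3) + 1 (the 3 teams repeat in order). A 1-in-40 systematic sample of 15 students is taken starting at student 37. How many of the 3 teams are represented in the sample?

3

Consecutive selections differ by k = 40, so their team numbers differ by 40 mod 3 = 1.
gcd(40, 3) = 1, so the sample visits 3/1 = 3 distinct residues mod 3.
Start 37 is team 1; the teams hit are 1, 2, 3.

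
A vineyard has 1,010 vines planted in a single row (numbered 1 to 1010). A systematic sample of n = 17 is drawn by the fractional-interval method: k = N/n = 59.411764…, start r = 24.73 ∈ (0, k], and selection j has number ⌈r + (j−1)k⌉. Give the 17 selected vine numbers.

25, 85, 144, 203, 263, 322, 382, 441, 501, 560, 619, 679, 738, 798, 857, 916, 976

j=1: r + 0k = 24.73 → ⌈·⌉ = 25
j=2: r + 1k = 84.141764… → ⌈·⌉ = 85
j=3: r + 2k = 143.553529… → ⌈·⌉ = 144
j=4: r + 3k = 202.965294… → ⌈·⌉ = 203
j=5: r + 4k = 262.377058… → ⌈·⌉ = 263
j=6: r + 5k = 321.788823… → ⌈·⌉ = 322
j=7: r + 6k = 381.200588… → ⌈·⌉ = 382
j=8: r + 7k = 440.612352… → ⌈·⌉ = 441
j=9: r + 8k = 500.024117… → ⌈·⌉ = 501
j=10: r + 9k = 559.435882… → ⌈·⌉ = 560
j=11: r + 10k = 618.847647… → ⌈·⌉ = 619
j=12: r + 11k = 678.259411… → ⌈·⌉ = 679
j=13: r + 12k = 737.671176… → ⌈·⌉ = 738
j=14: r + 13k = 797.082941… → ⌈·⌉ = 798
j=15: r + 14k = 856.494705… → ⌈·⌉ = 857
j=16: r + 15k = 915.906470… → ⌈·⌉ = 916
j=17: r + 16k = 975.318235… → ⌈·⌉ = 976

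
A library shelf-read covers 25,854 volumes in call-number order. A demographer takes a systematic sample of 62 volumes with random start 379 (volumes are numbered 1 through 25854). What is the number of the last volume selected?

25816

k = 25854/62 = 417
62nd selection = r + (62−1)·k = 379 + 61×417 = 379 + 25437 = 25816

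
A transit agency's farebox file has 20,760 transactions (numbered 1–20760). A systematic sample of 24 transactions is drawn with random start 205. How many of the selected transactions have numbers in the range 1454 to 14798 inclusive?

k = 20760/24 = 865
First selection ≥ 1454: 205 + ⌈(1454−205)/865⌉·865 = 205 + 2×865 = 1935
Last selection ≤ 14798: 205 + ⌊(14798−205)/865⌋·865 = 205 + 16×865 = 14045
Count = 16 − 2 + 1 = 15

15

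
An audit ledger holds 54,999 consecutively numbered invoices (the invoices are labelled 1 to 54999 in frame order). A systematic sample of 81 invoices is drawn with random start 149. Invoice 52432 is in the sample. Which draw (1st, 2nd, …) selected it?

k = 54999/81 = 679
position = (52432 − 149)/679 + 1 = 52283/679 + 1 = 77 + 1 = 78

78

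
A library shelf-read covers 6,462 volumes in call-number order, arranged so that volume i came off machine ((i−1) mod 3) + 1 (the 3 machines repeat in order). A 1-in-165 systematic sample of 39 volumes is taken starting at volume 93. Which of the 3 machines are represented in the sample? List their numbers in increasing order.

Consecutive selections differ by k = 165, so their machine numbers differ by 165 mod 3 = 0.
gcd(165, 3) = 3, so the sample visits 3/3 = 1 distinct residues mod 3.
Start 93 is machine 3; the machines hit are 3.

3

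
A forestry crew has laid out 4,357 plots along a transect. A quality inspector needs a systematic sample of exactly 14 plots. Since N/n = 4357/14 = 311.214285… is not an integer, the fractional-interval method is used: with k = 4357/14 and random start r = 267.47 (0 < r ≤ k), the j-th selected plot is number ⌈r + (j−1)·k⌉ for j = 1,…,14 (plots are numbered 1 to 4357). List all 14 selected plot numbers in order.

268, 579, 890, 1202, 1513, 1824, 2135, 2446, 2758, 3069, 3380, 3691, 4003, 4314

j=1: r + 0k = 267.47 → ⌈·⌉ = 268
j=2: r + 1k = 578.684285… → ⌈·⌉ = 579
j=3: r + 2k = 889.898571… → ⌈·⌉ = 890
j=4: r + 3k = 1201.112857… → ⌈·⌉ = 1202
j=5: r + 4k = 1512.327142… → ⌈·⌉ = 1513
j=6: r + 5k = 1823.541428… → ⌈·⌉ = 1824
j=7: r + 6k = 2134.755714… → ⌈·⌉ = 2135
j=8: r + 7k = 2445.97 → ⌈·⌉ = 2446
j=9: r + 8k = 2757.184285… → ⌈·⌉ = 2758
j=10: r + 9k = 3068.398571… → ⌈·⌉ = 3069
j=11: r + 10k = 3379.612857… → ⌈·⌉ = 3380
j=12: r + 11k = 3690.827142… → ⌈·⌉ = 3691
j=13: r + 12k = 4002.041428… → ⌈·⌉ = 4003
j=14: r + 13k = 4313.255714… → ⌈·⌉ = 4314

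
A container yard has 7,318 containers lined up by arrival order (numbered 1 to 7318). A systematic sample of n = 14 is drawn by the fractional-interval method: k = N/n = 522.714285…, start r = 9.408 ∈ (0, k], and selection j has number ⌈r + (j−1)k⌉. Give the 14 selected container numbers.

10, 533, 1055, 1578, 2101, 2623, 3146, 3669, 4192, 4714, 5237, 5760, 6282, 6805

j=1: r + 0k = 9.408 → ⌈·⌉ = 10
j=2: r + 1k = 532.122285… → ⌈·⌉ = 533
j=3: r + 2k = 1054.836571… → ⌈·⌉ = 1055
j=4: r + 3k = 1577.550857… → ⌈·⌉ = 1578
j=5: r + 4k = 2100.265142… → ⌈·⌉ = 2101
j=6: r + 5k = 2622.979428… → ⌈·⌉ = 2623
j=7: r + 6k = 3145.693714… → ⌈·⌉ = 3146
j=8: r + 7k = 3668.408 → ⌈·⌉ = 3669
j=9: r + 8k = 4191.122285… → ⌈·⌉ = 4192
j=10: r + 9k = 4713.836571… → ⌈·⌉ = 4714
j=11: r + 10k = 5236.550857… → ⌈·⌉ = 5237
j=12: r + 11k = 5759.265142… → ⌈·⌉ = 5760
j=13: r + 12k = 6281.979428… → ⌈·⌉ = 6282
j=14: r + 13k = 6804.693714… → ⌈·⌉ = 6805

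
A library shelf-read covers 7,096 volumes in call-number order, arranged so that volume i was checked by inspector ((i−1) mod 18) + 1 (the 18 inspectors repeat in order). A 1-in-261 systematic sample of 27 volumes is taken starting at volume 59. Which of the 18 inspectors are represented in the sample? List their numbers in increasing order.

5, 14

Consecutive selections differ by k = 261, so their inspector numbers differ by 261 mod 18 = 9.
gcd(261, 18) = 9, so the sample visits 18/9 = 2 distinct residues mod 18.
Start 59 is inspector 5; the inspectors hit are 5, 14.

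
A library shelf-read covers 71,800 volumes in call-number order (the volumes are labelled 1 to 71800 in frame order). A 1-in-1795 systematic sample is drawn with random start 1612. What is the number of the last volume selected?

71617

k = 1795
40th selection = r + (40−1)·k = 1612 + 39×1795 = 1612 + 70005 = 71617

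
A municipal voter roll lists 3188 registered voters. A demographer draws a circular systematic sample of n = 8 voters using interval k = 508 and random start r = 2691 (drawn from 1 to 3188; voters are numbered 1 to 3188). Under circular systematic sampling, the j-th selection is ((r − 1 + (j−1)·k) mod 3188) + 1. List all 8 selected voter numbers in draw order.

2691, 11, 519, 1027, 1535, 2043, 2551, 3059

Selection 1: 2691
Selection 2: 2691 + 508 = 3199 → 3199 − 3188 = 11
Selection 3: 11 + 508 = 519
Selection 4: 519 + 508 = 1027
Selection 5: 1027 + 508 = 1535
Selection 6: 1535 + 508 = 2043
Selection 7: 2043 + 508 = 2551
Selection 8: 2551 + 508 = 3059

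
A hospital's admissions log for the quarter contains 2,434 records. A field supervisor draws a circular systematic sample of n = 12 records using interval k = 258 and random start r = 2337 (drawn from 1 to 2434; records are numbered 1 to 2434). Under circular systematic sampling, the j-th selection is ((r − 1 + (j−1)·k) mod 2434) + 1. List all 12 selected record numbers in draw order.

Selection 1: 2337
Selection 2: 2337 + 258 = 2595 → 2595 − 2434 = 161
Selection 3: 161 + 258 = 419
Selection 4: 419 + 258 = 677
Selection 5: 677 + 258 = 935
Selection 6: 935 + 258 = 1193
Selection 7: 1193 + 258 = 1451
Selection 8: 1451 + 258 = 1709
Selection 9: 1709 + 258 = 1967
Selection 10: 1967 + 258 = 2225
Selection 11: 2225 + 258 = 2483 → 2483 − 2434 = 49
Selection 12: 49 + 258 = 307

2337, 161, 419, 677, 935, 1193, 1451, 1709, 1967, 2225, 49, 307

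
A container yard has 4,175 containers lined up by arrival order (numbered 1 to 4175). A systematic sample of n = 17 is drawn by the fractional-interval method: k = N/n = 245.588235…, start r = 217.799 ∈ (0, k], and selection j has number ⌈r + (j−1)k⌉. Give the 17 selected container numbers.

j=1: r + 0k = 217.799 → ⌈·⌉ = 218
j=2: r + 1k = 463.387235… → ⌈·⌉ = 464
j=3: r + 2k = 708.975470… → ⌈·⌉ = 709
j=4: r + 3k = 954.563705… → ⌈·⌉ = 955
j=5: r + 4k = 1200.151941… → ⌈·⌉ = 1201
j=6: r + 5k = 1445.740176… → ⌈·⌉ = 1446
j=7: r + 6k = 1691.328411… → ⌈·⌉ = 1692
j=8: r + 7k = 1936.916647… → ⌈·⌉ = 1937
j=9: r + 8k = 2182.504882… → ⌈·⌉ = 2183
j=10: r + 9k = 2428.093117… → ⌈·⌉ = 2429
j=11: r + 10k = 2673.681352… → ⌈·⌉ = 2674
j=12: r + 11k = 2919.269588… → ⌈·⌉ = 2920
j=13: r + 12k = 3164.857823… → ⌈·⌉ = 3165
j=14: r + 13k = 3410.446058… → ⌈·⌉ = 3411
j=15: r + 14k = 3656.034294… → ⌈·⌉ = 3657
j=16: r + 15k = 3901.622529… → ⌈·⌉ = 3902
j=17: r + 16k = 4147.210764… → ⌈·⌉ = 4148

218, 464, 709, 955, 1201, 1446, 1692, 1937, 2183, 2429, 2674, 2920, 3165, 3411, 3657, 3902, 4148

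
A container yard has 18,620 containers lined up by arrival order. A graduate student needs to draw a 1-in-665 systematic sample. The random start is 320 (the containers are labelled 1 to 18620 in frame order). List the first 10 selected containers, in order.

320, 985, 1650, 2315, 2980, 3645, 4310, 4975, 5640, 6305

container 1: 320
container 2: 320 + 665 = 985
container 3: 985 + 665 = 1650
container 4: 1650 + 665 = 2315
container 5: 2315 + 665 = 2980
container 6: 2980 + 665 = 3645
container 7: 3645 + 665 = 4310
container 8: 4310 + 665 = 4975
container 9: 4975 + 665 = 5640
container 10: 5640 + 665 = 6305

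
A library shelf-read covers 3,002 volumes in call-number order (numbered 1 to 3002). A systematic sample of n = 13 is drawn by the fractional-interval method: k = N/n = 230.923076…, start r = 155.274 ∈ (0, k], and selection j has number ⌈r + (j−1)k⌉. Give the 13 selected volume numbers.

j=1: r + 0k = 155.274 → ⌈·⌉ = 156
j=2: r + 1k = 386.197076… → ⌈·⌉ = 387
j=3: r + 2k = 617.120153… → ⌈·⌉ = 618
j=4: r + 3k = 848.043230… → ⌈·⌉ = 849
j=5: r + 4k = 1078.966307… → ⌈·⌉ = 1079
j=6: r + 5k = 1309.889384… → ⌈·⌉ = 1310
j=7: r + 6k = 1540.812461… → ⌈·⌉ = 1541
j=8: r + 7k = 1771.735538… → ⌈·⌉ = 1772
j=9: r + 8k = 2002.658615… → ⌈·⌉ = 2003
j=10: r + 9k = 2233.581692… → ⌈·⌉ = 2234
j=11: r + 10k = 2464.504769… → ⌈·⌉ = 2465
j=12: r + 11k = 2695.427846… → ⌈·⌉ = 2696
j=13: r + 12k = 2926.350923… → ⌈·⌉ = 2927

156, 387, 618, 849, 1079, 1310, 1541, 1772, 2003, 2234, 2465, 2696, 2927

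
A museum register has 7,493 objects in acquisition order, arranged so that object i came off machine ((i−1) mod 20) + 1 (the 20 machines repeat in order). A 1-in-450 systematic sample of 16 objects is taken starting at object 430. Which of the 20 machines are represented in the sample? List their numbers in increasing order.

Consecutive selections differ by k = 450, so their machine numbers differ by 450 mod 20 = 10.
gcd(450, 20) = 10, so the sample visits 20/10 = 2 distinct residues mod 20.
Start 430 is machine 10; the machines hit are 10, 20.

10, 20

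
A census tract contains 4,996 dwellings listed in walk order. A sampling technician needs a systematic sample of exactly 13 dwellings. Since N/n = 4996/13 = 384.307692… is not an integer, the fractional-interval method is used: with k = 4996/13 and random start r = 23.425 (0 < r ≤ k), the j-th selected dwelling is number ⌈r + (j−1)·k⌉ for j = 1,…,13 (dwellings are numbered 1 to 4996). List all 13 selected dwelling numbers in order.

j=1: r + 0k = 23.425 → ⌈·⌉ = 24
j=2: r + 1k = 407.732692… → ⌈·⌉ = 408
j=3: r + 2k = 792.040384… → ⌈·⌉ = 793
j=4: r + 3k = 1176.348076… → ⌈·⌉ = 1177
j=5: r + 4k = 1560.655769… → ⌈·⌉ = 1561
j=6: r + 5k = 1944.963461… → ⌈·⌉ = 1945
j=7: r + 6k = 2329.271153… → ⌈·⌉ = 2330
j=8: r + 7k = 2713.578846… → ⌈·⌉ = 2714
j=9: r + 8k = 3097.886538… → ⌈·⌉ = 3098
j=10: r + 9k = 3482.194230… → ⌈·⌉ = 3483
j=11: r + 10k = 3866.501923… → ⌈·⌉ = 3867
j=12: r + 11k = 4250.809615… → ⌈·⌉ = 4251
j=13: r + 12k = 4635.117307… → ⌈·⌉ = 4636

24, 408, 793, 1177, 1561, 1945, 2330, 2714, 3098, 3483, 3867, 4251, 4636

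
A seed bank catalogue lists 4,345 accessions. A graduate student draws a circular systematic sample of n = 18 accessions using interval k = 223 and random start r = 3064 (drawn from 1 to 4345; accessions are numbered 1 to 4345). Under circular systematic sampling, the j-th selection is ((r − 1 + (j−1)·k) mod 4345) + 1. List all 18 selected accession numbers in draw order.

Selection 1: 3064
Selection 2: 3064 + 223 = 3287
Selection 3: 3287 + 223 = 3510
Selection 4: 3510 + 223 = 3733
Selection 5: 3733 + 223 = 3956
Selection 6: 3956 + 223 = 4179
Selection 7: 4179 + 223 = 4402 → 4402 − 4345 = 57
Selection 8: 57 + 223 = 280
Selection 9: 280 + 223 = 503
Selection 10: 503 + 223 = 726
Selection 11: 726 + 223 = 949
Selection 12: 949 + 223 = 1172
Selection 13: 1172 + 223 = 1395
Selection 14: 1395 + 223 = 1618
Selection 15: 1618 + 223 = 1841
Selection 16: 1841 + 223 = 2064
Selection 17: 2064 + 223 = 2287
Selection 18: 2287 + 223 = 2510

3064, 3287, 3510, 3733, 3956, 4179, 57, 280, 503, 726, 949, 1172, 1395, 1618, 1841, 2064, 2287, 2510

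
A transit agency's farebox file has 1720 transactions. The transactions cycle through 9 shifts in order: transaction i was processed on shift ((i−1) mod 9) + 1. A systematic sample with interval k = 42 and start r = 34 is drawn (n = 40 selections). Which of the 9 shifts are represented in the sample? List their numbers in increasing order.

1, 4, 7

Consecutive selections differ by k = 42, so their shift numbers differ by 42 mod 9 = 6.
gcd(42, 9) = 3, so the sample visits 9/3 = 3 distinct residues mod 9.
Start 34 is shift 7; the shifts hit are 1, 4, 7.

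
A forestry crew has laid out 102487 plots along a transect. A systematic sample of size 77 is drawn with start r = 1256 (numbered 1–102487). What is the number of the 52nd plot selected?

69137

k = 102487/77 = 1331
52nd selection = r + (52−1)·k = 1256 + 51×1331 = 1256 + 67881 = 69137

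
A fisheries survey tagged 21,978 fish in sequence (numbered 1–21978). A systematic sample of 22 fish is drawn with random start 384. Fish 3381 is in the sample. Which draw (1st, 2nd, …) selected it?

4

k = 21978/22 = 999
position = (3381 − 384)/999 + 1 = 2997/999 + 1 = 3 + 1 = 4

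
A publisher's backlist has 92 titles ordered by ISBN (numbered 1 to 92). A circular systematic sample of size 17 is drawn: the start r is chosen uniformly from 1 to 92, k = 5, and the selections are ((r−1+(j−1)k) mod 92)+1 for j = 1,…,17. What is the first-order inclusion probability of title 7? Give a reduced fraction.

For each position j, as r ranges over 1…92 the j-th selection hits every title exactly once, so title 7 is selected for exactly 17 of the 92 starts.
Inclusion probability = 17/92.

17/92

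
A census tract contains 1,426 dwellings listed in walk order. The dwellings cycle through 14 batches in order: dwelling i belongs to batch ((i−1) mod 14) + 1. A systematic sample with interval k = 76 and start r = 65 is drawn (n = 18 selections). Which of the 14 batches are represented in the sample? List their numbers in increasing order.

1, 3, 5, 7, 9, 11, 13

Consecutive selections differ by k = 76, so their batch numbers differ by 76 mod 14 = 6.
gcd(76, 14) = 2, so the sample visits 14/2 = 7 distinct residues mod 14.
Start 65 is batch 9; the batches hit are 1, 3, 5, 7, 9, 11, 13.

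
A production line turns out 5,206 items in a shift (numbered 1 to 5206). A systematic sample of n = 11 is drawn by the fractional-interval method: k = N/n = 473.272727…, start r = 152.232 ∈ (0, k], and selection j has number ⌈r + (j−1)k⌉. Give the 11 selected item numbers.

153, 626, 1099, 1573, 2046, 2519, 2992, 3466, 3939, 4412, 4885

j=1: r + 0k = 152.232 → ⌈·⌉ = 153
j=2: r + 1k = 625.504727… → ⌈·⌉ = 626
j=3: r + 2k = 1098.777454… → ⌈·⌉ = 1099
j=4: r + 3k = 1572.050181… → ⌈·⌉ = 1573
j=5: r + 4k = 2045.322909… → ⌈·⌉ = 2046
j=6: r + 5k = 2518.595636… → ⌈·⌉ = 2519
j=7: r + 6k = 2991.868363… → ⌈·⌉ = 2992
j=8: r + 7k = 3465.141090… → ⌈·⌉ = 3466
j=9: r + 8k = 3938.413818… → ⌈·⌉ = 3939
j=10: r + 9k = 4411.686545… → ⌈·⌉ = 4412
j=11: r + 10k = 4884.959272… → ⌈·⌉ = 4885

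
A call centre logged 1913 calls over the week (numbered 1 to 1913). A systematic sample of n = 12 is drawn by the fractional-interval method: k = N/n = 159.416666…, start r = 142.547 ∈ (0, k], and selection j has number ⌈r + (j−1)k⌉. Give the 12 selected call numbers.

143, 302, 462, 621, 781, 940, 1100, 1259, 1418, 1578, 1737, 1897

j=1: r + 0k = 142.547 → ⌈·⌉ = 143
j=2: r + 1k = 301.963666… → ⌈·⌉ = 302
j=3: r + 2k = 461.380333… → ⌈·⌉ = 462
j=4: r + 3k = 620.797 → ⌈·⌉ = 621
j=5: r + 4k = 780.213666… → ⌈·⌉ = 781
j=6: r + 5k = 939.630333… → ⌈·⌉ = 940
j=7: r + 6k = 1099.047 → ⌈·⌉ = 1100
j=8: r + 7k = 1258.463666… → ⌈·⌉ = 1259
j=9: r + 8k = 1417.880333… → ⌈·⌉ = 1418
j=10: r + 9k = 1577.297 → ⌈·⌉ = 1578
j=11: r + 10k = 1736.713666… → ⌈·⌉ = 1737
j=12: r + 11k = 1896.130333… → ⌈·⌉ = 1897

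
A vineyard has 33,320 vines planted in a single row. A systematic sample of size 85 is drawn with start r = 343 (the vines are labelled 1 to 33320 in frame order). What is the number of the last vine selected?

33271

k = 33320/85 = 392
85th selection = r + (85−1)·k = 343 + 84×392 = 343 + 32928 = 33271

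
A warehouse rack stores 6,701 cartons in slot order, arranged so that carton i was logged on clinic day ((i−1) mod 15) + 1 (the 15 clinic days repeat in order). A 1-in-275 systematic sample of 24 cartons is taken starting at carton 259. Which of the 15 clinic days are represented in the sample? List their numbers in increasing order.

4, 9, 14

Consecutive selections differ by k = 275, so their clinic day numbers differ by 275 mod 15 = 5.
gcd(275, 15) = 5, so the sample visits 15/5 = 3 distinct residues mod 15.
Start 259 is clinic day 4; the clinic days hit are 4, 9, 14.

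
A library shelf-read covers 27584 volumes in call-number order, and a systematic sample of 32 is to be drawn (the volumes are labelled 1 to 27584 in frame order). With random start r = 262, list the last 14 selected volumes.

15778, 16640, 17502, 18364, 19226, 20088, 20950, 21812, 22674, 23536, 24398, 25260, 26122, 26984

k = N/n = 27584/32 = 862
19th selection = 262 + 18×862 = 15778
20th: 15778 + 862 = 16640
21st: 16640 + 862 = 17502
22nd: 17502 + 862 = 18364
23rd: 18364 + 862 = 19226
24th: 19226 + 862 = 20088
25th: 20088 + 862 = 20950
26th: 20950 + 862 = 21812
27th: 21812 + 862 = 22674
28th: 22674 + 862 = 23536
29th: 23536 + 862 = 24398
30th: 24398 + 862 = 25260
31st: 25260 + 862 = 26122
32nd: 26122 + 862 = 26984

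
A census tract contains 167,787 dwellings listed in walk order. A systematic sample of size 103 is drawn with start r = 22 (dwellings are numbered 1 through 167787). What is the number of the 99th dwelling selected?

159664

k = 167787/103 = 1629
99th selection = r + (99−1)·k = 22 + 98×1629 = 22 + 159642 = 159664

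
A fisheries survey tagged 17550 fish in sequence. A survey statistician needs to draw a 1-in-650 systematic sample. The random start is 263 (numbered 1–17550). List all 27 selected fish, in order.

263, 913, 1563, 2213, 2863, 3513, 4163, 4813, 5463, 6113, 6763, 7413, 8063, 8713, 9363, 10013, 10663, 11313, 11963, 12613, 13263, 13913, 14563, 15213, 15863, 16513, 17163

fish 1: 263
fish 2: 263 + 650 = 913
fish 3: 913 + 650 = 1563
fish 4: 1563 + 650 = 2213
fish 5: 2213 + 650 = 2863
fish 6: 2863 + 650 = 3513
fish 7: 3513 + 650 = 4163
fish 8: 4163 + 650 = 4813
fish 9: 4813 + 650 = 5463
fish 10: 5463 + 650 = 6113
fish 11: 6113 + 650 = 6763
fish 12: 6763 + 650 = 7413
fish 13: 7413 + 650 = 8063
fish 14: 8063 + 650 = 8713
fish 15: 8713 + 650 = 9363
fish 16: 9363 + 650 = 10013
fish 17: 10013 + 650 = 10663
fish 18: 10663 + 650 = 11313
fish 19: 11313 + 650 = 11963
fish 20: 11963 + 650 = 12613
fish 21: 12613 + 650 = 13263
fish 22: 13263 + 650 = 13913
fish 23: 13913 + 650 = 14563
fish 24: 14563 + 650 = 15213
fish 25: 15213 + 650 = 15863
fish 26: 15863 + 650 = 16513
fish 27: 16513 + 650 = 17163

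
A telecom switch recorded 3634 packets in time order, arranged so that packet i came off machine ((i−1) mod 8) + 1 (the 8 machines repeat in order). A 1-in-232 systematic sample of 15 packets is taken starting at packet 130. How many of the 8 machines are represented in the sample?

Consecutive selections differ by k = 232, so their machine numbers differ by 232 mod 8 = 0.
gcd(232, 8) = 8, so the sample visits 8/8 = 1 distinct residues mod 8.
Start 130 is machine 2; the machines hit are 2.

1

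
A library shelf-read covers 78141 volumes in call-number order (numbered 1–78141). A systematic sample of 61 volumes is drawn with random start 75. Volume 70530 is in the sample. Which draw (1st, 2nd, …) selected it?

k = 78141/61 = 1281
position = (70530 − 75)/1281 + 1 = 70455/1281 + 1 = 55 + 1 = 56

56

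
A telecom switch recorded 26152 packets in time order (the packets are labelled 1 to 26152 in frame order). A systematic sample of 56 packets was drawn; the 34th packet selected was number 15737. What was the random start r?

326

k = 26152/56 = 467
r = 15737 − (34−1)×467 = 15737 − 15411 = 326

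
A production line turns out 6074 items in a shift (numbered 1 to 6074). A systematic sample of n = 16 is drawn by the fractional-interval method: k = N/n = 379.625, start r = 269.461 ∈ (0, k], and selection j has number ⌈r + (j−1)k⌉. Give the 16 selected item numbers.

270, 650, 1029, 1409, 1788, 2168, 2548, 2927, 3307, 3687, 4066, 4446, 4825, 5205, 5585, 5964

j=1: r + 0k = 269.461 → ⌈·⌉ = 270
j=2: r + 1k = 649.086 → ⌈·⌉ = 650
j=3: r + 2k = 1028.711 → ⌈·⌉ = 1029
j=4: r + 3k = 1408.336 → ⌈·⌉ = 1409
j=5: r + 4k = 1787.961 → ⌈·⌉ = 1788
j=6: r + 5k = 2167.586 → ⌈·⌉ = 2168
j=7: r + 6k = 2547.211 → ⌈·⌉ = 2548
j=8: r + 7k = 2926.836 → ⌈·⌉ = 2927
j=9: r + 8k = 3306.461 → ⌈·⌉ = 3307
j=10: r + 9k = 3686.086 → ⌈·⌉ = 3687
j=11: r + 10k = 4065.711 → ⌈·⌉ = 4066
j=12: r + 11k = 4445.336 → ⌈·⌉ = 4446
j=13: r + 12k = 4824.961 → ⌈·⌉ = 4825
j=14: r + 13k = 5204.586 → ⌈·⌉ = 5205
j=15: r + 14k = 5584.211 → ⌈·⌉ = 5585
j=16: r + 15k = 5963.836 → ⌈·⌉ = 5964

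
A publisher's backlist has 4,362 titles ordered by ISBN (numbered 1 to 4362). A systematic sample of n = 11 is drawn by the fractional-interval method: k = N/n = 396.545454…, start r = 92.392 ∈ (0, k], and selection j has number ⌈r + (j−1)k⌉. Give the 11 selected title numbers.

93, 489, 886, 1283, 1679, 2076, 2472, 2869, 3265, 3662, 4058

j=1: r + 0k = 92.392 → ⌈·⌉ = 93
j=2: r + 1k = 488.937454… → ⌈·⌉ = 489
j=3: r + 2k = 885.482909… → ⌈·⌉ = 886
j=4: r + 3k = 1282.028363… → ⌈·⌉ = 1283
j=5: r + 4k = 1678.573818… → ⌈·⌉ = 1679
j=6: r + 5k = 2075.119272… → ⌈·⌉ = 2076
j=7: r + 6k = 2471.664727… → ⌈·⌉ = 2472
j=8: r + 7k = 2868.210181… → ⌈·⌉ = 2869
j=9: r + 8k = 3264.755636… → ⌈·⌉ = 3265
j=10: r + 9k = 3661.301090… → ⌈·⌉ = 3662
j=11: r + 10k = 4057.846545… → ⌈·⌉ = 4058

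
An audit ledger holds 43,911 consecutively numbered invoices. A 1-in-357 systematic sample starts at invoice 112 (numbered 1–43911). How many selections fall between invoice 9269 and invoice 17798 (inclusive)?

k = 357
First selection ≥ 9269: 112 + ⌈(9269−112)/357⌉·357 = 112 + 26×357 = 9394
Last selection ≤ 17798: 112 + ⌊(17798−112)/357⌋·357 = 112 + 49×357 = 17605
Count = 49 − 26 + 1 = 24

24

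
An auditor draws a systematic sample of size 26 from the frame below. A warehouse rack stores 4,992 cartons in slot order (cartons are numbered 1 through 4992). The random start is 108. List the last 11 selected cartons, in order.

k = N/n = 4992/26 = 192
16th selection = 108 + 15×192 = 2988
17th: 2988 + 192 = 3180
18th: 3180 + 192 = 3372
19th: 3372 + 192 = 3564
20th: 3564 + 192 = 3756
21st: 3756 + 192 = 3948
22nd: 3948 + 192 = 4140
23rd: 4140 + 192 = 4332
24th: 4332 + 192 = 4524
25th: 4524 + 192 = 4716
26th: 4716 + 192 = 4908

2988, 3180, 3372, 3564, 3756, 3948, 4140, 4332, 4524, 4716, 4908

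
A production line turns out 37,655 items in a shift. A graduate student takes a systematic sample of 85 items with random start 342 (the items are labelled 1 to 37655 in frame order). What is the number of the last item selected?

37554

k = 37655/85 = 443
85th selection = r + (85−1)·k = 342 + 84×443 = 342 + 37212 = 37554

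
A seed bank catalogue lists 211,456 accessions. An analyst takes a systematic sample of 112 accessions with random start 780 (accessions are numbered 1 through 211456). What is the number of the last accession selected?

210348

k = 211456/112 = 1888
112th selection = r + (112−1)·k = 780 + 111×1888 = 780 + 209568 = 210348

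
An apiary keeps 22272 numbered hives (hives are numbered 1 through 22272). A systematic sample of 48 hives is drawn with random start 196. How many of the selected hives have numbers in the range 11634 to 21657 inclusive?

k = 22272/48 = 464
First selection ≥ 11634: 196 + ⌈(11634−196)/464⌉·464 = 196 + 25×464 = 11796
Last selection ≤ 21657: 196 + ⌊(21657−196)/464⌋·464 = 196 + 46×464 = 21540
Count = 46 − 25 + 1 = 22

22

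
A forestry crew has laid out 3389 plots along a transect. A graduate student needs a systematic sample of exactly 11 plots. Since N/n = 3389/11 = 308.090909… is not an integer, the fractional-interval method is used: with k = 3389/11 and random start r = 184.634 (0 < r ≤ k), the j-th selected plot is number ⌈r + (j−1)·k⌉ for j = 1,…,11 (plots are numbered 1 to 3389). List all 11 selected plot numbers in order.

j=1: r + 0k = 184.634 → ⌈·⌉ = 185
j=2: r + 1k = 492.724909… → ⌈·⌉ = 493
j=3: r + 2k = 800.815818… → ⌈·⌉ = 801
j=4: r + 3k = 1108.906727… → ⌈·⌉ = 1109
j=5: r + 4k = 1416.997636… → ⌈·⌉ = 1417
j=6: r + 5k = 1725.088545… → ⌈·⌉ = 1726
j=7: r + 6k = 2033.179454… → ⌈·⌉ = 2034
j=8: r + 7k = 2341.270363… → ⌈·⌉ = 2342
j=9: r + 8k = 2649.361272… → ⌈·⌉ = 2650
j=10: r + 9k = 2957.452181… → ⌈·⌉ = 2958
j=11: r + 10k = 3265.543090… → ⌈·⌉ = 3266

185, 493, 801, 1109, 1417, 1726, 2034, 2342, 2650, 2958, 3266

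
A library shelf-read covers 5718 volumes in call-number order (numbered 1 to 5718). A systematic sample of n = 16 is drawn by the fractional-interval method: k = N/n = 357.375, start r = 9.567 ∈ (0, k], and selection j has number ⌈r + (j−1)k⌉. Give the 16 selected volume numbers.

j=1: r + 0k = 9.567 → ⌈·⌉ = 10
j=2: r + 1k = 366.942 → ⌈·⌉ = 367
j=3: r + 2k = 724.317 → ⌈·⌉ = 725
j=4: r + 3k = 1081.692 → ⌈·⌉ = 1082
j=5: r + 4k = 1439.067 → ⌈·⌉ = 1440
j=6: r + 5k = 1796.442 → ⌈·⌉ = 1797
j=7: r + 6k = 2153.817 → ⌈·⌉ = 2154
j=8: r + 7k = 2511.192 → ⌈·⌉ = 2512
j=9: r + 8k = 2868.567 → ⌈·⌉ = 2869
j=10: r + 9k = 3225.942 → ⌈·⌉ = 3226
j=11: r + 10k = 3583.317 → ⌈·⌉ = 3584
j=12: r + 11k = 3940.692 → ⌈·⌉ = 3941
j=13: r + 12k = 4298.067 → ⌈·⌉ = 4299
j=14: r + 13k = 4655.442 → ⌈·⌉ = 4656
j=15: r + 14k = 5012.817 → ⌈·⌉ = 5013
j=16: r + 15k = 5370.192 → ⌈·⌉ = 5371

10, 367, 725, 1082, 1440, 1797, 2154, 2512, 2869, 3226, 3584, 3941, 4299, 4656, 5013, 5371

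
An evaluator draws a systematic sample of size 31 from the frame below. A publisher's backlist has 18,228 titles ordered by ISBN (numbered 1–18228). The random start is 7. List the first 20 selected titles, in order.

7, 595, 1183, 1771, 2359, 2947, 3535, 4123, 4711, 5299, 5887, 6475, 7063, 7651, 8239, 8827, 9415, 10003, 10591, 11179

k = N/n = 18228/31 = 588
title 1: 7
title 2: 7 + 588 = 595
title 3: 595 + 588 = 1183
title 4: 1183 + 588 = 1771
title 5: 1771 + 588 = 2359
title 6: 2359 + 588 = 2947
title 7: 2947 + 588 = 3535
title 8: 3535 + 588 = 4123
title 9: 4123 + 588 = 4711
title 10: 4711 + 588 = 5299
title 11: 5299 + 588 = 5887
title 12: 5887 + 588 = 6475
title 13: 6475 + 588 = 7063
title 14: 7063 + 588 = 7651
title 15: 7651 + 588 = 8239
title 16: 8239 + 588 = 8827
title 17: 8827 + 588 = 9415
title 18: 9415 + 588 = 10003
title 19: 10003 + 588 = 10591
title 20: 10591 + 588 = 11179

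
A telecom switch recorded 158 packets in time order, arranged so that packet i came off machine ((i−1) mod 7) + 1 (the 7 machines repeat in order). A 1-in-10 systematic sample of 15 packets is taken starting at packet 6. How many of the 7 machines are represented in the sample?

Consecutive selections differ by k = 10, so their machine numbers differ by 10 mod 7 = 3.
gcd(10, 7) = 1, so the sample visits 7/1 = 7 distinct residues mod 7.
Start 6 is machine 6; the machines hit are 1, 2, 3, 4, 5, 6, 7.

7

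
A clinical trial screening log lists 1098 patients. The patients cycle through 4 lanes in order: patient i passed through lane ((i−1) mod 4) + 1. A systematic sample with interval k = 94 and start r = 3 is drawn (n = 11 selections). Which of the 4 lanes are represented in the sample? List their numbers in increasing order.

1, 3

Consecutive selections differ by k = 94, so their lane numbers differ by 94 mod 4 = 2.
gcd(94, 4) = 2, so the sample visits 4/2 = 2 distinct residues mod 4.
Start 3 is lane 3; the lanes hit are 1, 3.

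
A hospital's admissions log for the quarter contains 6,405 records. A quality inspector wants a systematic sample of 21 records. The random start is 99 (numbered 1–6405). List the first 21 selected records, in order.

99, 404, 709, 1014, 1319, 1624, 1929, 2234, 2539, 2844, 3149, 3454, 3759, 4064, 4369, 4674, 4979, 5284, 5589, 5894, 6199

k = N/n = 6405/21 = 305
record 1: 99
record 2: 99 + 305 = 404
record 3: 404 + 305 = 709
record 4: 709 + 305 = 1014
record 5: 1014 + 305 = 1319
record 6: 1319 + 305 = 1624
record 7: 1624 + 305 = 1929
record 8: 1929 + 305 = 2234
record 9: 2234 + 305 = 2539
record 10: 2539 + 305 = 2844
record 11: 2844 + 305 = 3149
record 12: 3149 + 305 = 3454
record 13: 3454 + 305 = 3759
record 14: 3759 + 305 = 4064
record 15: 4064 + 305 = 4369
record 16: 4369 + 305 = 4674
record 17: 4674 + 305 = 4979
record 18: 4979 + 305 = 5284
record 19: 5284 + 305 = 5589
record 20: 5589 + 305 = 5894
record 21: 5894 + 305 = 6199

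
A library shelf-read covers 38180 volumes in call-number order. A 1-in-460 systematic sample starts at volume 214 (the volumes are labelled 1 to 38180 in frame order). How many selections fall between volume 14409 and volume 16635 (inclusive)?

5

k = 460
First selection ≥ 14409: 214 + ⌈(14409−214)/460⌉·460 = 214 + 31×460 = 14474
Last selection ≤ 16635: 214 + ⌊(16635−214)/460⌋·460 = 214 + 35×460 = 16314
Count = 35 − 31 + 1 = 5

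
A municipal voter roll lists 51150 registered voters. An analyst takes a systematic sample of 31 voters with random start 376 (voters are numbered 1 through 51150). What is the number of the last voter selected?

49876

k = 51150/31 = 1650
31st selection = r + (31−1)·k = 376 + 30×1650 = 376 + 49500 = 49876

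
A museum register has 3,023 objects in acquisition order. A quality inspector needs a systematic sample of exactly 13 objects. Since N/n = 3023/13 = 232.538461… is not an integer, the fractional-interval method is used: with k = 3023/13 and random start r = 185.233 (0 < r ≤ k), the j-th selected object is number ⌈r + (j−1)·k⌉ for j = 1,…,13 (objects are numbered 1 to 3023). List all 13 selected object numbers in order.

186, 418, 651, 883, 1116, 1348, 1581, 1814, 2046, 2279, 2511, 2744, 2976

j=1: r + 0k = 185.233 → ⌈·⌉ = 186
j=2: r + 1k = 417.771461… → ⌈·⌉ = 418
j=3: r + 2k = 650.309923… → ⌈·⌉ = 651
j=4: r + 3k = 882.848384… → ⌈·⌉ = 883
j=5: r + 4k = 1115.386846… → ⌈·⌉ = 1116
j=6: r + 5k = 1347.925307… → ⌈·⌉ = 1348
j=7: r + 6k = 1580.463769… → ⌈·⌉ = 1581
j=8: r + 7k = 1813.002230… → ⌈·⌉ = 1814
j=9: r + 8k = 2045.540692… → ⌈·⌉ = 2046
j=10: r + 9k = 2278.079153… → ⌈·⌉ = 2279
j=11: r + 10k = 2510.617615… → ⌈·⌉ = 2511
j=12: r + 11k = 2743.156076… → ⌈·⌉ = 2744
j=13: r + 12k = 2975.694538… → ⌈·⌉ = 2976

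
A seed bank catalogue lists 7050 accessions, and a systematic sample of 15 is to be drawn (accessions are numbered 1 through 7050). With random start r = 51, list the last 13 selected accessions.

991, 1461, 1931, 2401, 2871, 3341, 3811, 4281, 4751, 5221, 5691, 6161, 6631

k = N/n = 7050/15 = 470
3rd selection = 51 + 2×470 = 991
4th: 991 + 470 = 1461
5th: 1461 + 470 = 1931
6th: 1931 + 470 = 2401
7th: 2401 + 470 = 2871
8th: 2871 + 470 = 3341
9th: 3341 + 470 = 3811
10th: 3811 + 470 = 4281
11th: 4281 + 470 = 4751
12th: 4751 + 470 = 5221
13th: 5221 + 470 = 5691
14th: 5691 + 470 = 6161
15th: 6161 + 470 = 6631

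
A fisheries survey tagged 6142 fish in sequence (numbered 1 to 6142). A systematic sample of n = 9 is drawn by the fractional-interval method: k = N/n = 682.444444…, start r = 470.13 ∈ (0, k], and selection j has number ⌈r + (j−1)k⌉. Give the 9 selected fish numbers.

471, 1153, 1836, 2518, 3200, 3883, 4565, 5248, 5930

j=1: r + 0k = 470.13 → ⌈·⌉ = 471
j=2: r + 1k = 1152.574444… → ⌈·⌉ = 1153
j=3: r + 2k = 1835.018888… → ⌈·⌉ = 1836
j=4: r + 3k = 2517.463333… → ⌈·⌉ = 2518
j=5: r + 4k = 3199.907777… → ⌈·⌉ = 3200
j=6: r + 5k = 3882.352222… → ⌈·⌉ = 3883
j=7: r + 6k = 4564.796666… → ⌈·⌉ = 4565
j=8: r + 7k = 5247.241111… → ⌈·⌉ = 5248
j=9: r + 8k = 5929.685555… → ⌈·⌉ = 5930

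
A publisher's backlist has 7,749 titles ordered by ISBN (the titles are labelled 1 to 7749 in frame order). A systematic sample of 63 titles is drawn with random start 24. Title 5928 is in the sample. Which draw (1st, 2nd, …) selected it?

k = 7749/63 = 123
position = (5928 − 24)/123 + 1 = 5904/123 + 1 = 48 + 1 = 49

49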